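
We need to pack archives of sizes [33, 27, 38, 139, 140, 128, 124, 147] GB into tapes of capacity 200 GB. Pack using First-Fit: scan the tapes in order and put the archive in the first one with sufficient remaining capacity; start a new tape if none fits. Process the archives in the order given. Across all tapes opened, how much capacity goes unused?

424

tape 1: place 33 GB, 167 GB left
tape 1: place 27 GB, 140 GB left
tape 1: place 38 GB, 102 GB left
tape 2: place 139 GB, 61 GB left
tape 3: place 140 GB, 60 GB left
tape 4: place 128 GB, 72 GB left
tape 5: place 124 GB, 76 GB left
tape 6: place 147 GB, 53 GB left
6 tapes × 200 GB = 1200 GB; used 776 GB; unused 424 GB.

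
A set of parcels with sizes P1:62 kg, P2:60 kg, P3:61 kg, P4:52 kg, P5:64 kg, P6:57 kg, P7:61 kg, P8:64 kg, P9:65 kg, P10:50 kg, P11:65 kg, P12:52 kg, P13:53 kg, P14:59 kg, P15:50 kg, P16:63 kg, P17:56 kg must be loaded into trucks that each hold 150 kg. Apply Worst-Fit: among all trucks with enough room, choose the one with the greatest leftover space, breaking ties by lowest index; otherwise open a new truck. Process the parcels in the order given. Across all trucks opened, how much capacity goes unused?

356

Put P1 (62 kg) in truck 1; 88 kg remain.
Put P2 (60 kg) in truck 1; 28 kg remain.
Put P3 (61 kg) in truck 2; 89 kg remain.
Put P4 (52 kg) in truck 2; 37 kg remain.
Put P5 (64 kg) in truck 3; 86 kg remain.
Put P6 (57 kg) in truck 3; 29 kg remain.
Put P7 (61 kg) in truck 4; 89 kg remain.
Put P8 (64 kg) in truck 4; 25 kg remain.
Put P9 (65 kg) in truck 5; 85 kg remain.
Put P10 (50 kg) in truck 5; 35 kg remain.
Put P11 (65 kg) in truck 6; 85 kg remain.
Put P12 (52 kg) in truck 6; 33 kg remain.
Put P13 (53 kg) in truck 7; 97 kg remain.
Put P14 (59 kg) in truck 7; 38 kg remain.
Put P15 (50 kg) in truck 8; 100 kg remain.
Put P16 (63 kg) in truck 8; 37 kg remain.
Put P17 (56 kg) in truck 9; 94 kg remain.
9 trucks × 150 kg = 1350 kg; used 994 kg; unused 356 kg.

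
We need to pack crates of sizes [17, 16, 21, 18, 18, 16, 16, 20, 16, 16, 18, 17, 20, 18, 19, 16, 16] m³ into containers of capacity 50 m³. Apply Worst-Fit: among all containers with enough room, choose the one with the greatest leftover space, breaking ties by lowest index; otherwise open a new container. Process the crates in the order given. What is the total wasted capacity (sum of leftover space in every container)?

102

17 m³ → container 1 (remaining 33 m³)
16 m³ → container 1 (remaining 17 m³)
21 m³ → container 2 (remaining 29 m³)
18 m³ → container 2 (remaining 11 m³)
18 m³ → container 3 (remaining 32 m³)
16 m³ → container 3 (remaining 16 m³)
16 m³ → container 1 (remaining 1 m³)
20 m³ → container 4 (remaining 30 m³)
16 m³ → container 4 (remaining 14 m³)
16 m³ → container 3 (remaining 0 m³)
18 m³ → container 5 (remaining 32 m³)
17 m³ → container 5 (remaining 15 m³)
20 m³ → container 6 (remaining 30 m³)
18 m³ → container 6 (remaining 12 m³)
19 m³ → container 7 (remaining 31 m³)
16 m³ → container 7 (remaining 15 m³)
16 m³ → container 8 (remaining 34 m³)
8 containers × 50 m³ = 400 m³; used 298 m³; unused 102 m³.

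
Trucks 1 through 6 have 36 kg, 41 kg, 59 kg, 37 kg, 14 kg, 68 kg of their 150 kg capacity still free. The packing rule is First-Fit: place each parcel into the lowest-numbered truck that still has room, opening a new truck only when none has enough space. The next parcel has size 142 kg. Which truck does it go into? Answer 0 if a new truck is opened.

0

No truck has ≥ 142 kg free, so a new truck is opened.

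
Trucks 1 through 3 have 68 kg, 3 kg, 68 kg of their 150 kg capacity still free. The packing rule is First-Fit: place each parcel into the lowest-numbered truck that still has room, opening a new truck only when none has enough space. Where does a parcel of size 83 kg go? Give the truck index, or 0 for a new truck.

No truck has ≥ 83 kg free, so a new truck is opened.

0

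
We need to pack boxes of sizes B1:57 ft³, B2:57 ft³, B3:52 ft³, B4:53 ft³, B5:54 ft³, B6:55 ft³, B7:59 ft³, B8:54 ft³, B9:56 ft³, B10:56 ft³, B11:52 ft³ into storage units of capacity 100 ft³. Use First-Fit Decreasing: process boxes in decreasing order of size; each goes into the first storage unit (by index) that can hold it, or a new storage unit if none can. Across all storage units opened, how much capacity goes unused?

Sorted descending: 59, 57, 57, 56, 56, 55, 54, 54, 53, 52, 52.
storage unit 1: place 59 ft³, 41 ft³ left
storage unit 2: place 57 ft³, 43 ft³ left
storage unit 3: place 57 ft³, 43 ft³ left
storage unit 4: place 56 ft³, 44 ft³ left
storage unit 5: place 56 ft³, 44 ft³ left
storage unit 6: place 55 ft³, 45 ft³ left
storage unit 7: place 54 ft³, 46 ft³ left
storage unit 8: place 54 ft³, 46 ft³ left
storage unit 9: place 53 ft³, 47 ft³ left
storage unit 10: place 52 ft³, 48 ft³ left
storage unit 11: place 52 ft³, 48 ft³ left
11 storage units × 100 ft³ = 1100 ft³; used 605 ft³; unused 495 ft³.

495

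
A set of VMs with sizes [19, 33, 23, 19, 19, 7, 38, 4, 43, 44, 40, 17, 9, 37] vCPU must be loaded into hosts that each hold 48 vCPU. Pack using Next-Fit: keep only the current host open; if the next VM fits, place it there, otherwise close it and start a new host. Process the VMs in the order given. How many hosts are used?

10

host 1: place 19 vCPU, 29 vCPU left
host 2: place 33 vCPU, 15 vCPU left
host 3: place 23 vCPU, 25 vCPU left
host 3: place 19 vCPU, 6 vCPU left
host 4: place 19 vCPU, 29 vCPU left
host 4: place 7 vCPU, 22 vCPU left
host 5: place 38 vCPU, 10 vCPU left
host 5: place 4 vCPU, 6 vCPU left
host 6: place 43 vCPU, 5 vCPU left
host 7: place 44 vCPU, 4 vCPU left
host 8: place 40 vCPU, 8 vCPU left
host 9: place 17 vCPU, 31 vCPU left
host 9: place 9 vCPU, 22 vCPU left
host 10: place 37 vCPU, 11 vCPU left
Final hosts: [19] [33] [23,19] [19,7] [38,4] [43] [44] [40] [17,9] [37].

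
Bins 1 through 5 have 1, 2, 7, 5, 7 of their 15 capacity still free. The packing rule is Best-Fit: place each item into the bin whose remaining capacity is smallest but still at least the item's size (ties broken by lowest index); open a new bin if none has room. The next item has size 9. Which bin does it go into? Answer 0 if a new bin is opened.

0

No bin has ≥ 9 free, so a new bin is opened.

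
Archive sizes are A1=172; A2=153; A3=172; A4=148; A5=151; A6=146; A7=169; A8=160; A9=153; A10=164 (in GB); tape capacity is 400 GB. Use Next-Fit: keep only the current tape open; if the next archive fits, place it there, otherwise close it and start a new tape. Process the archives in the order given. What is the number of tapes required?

5

tape 1: place A1 (172 GB), 228 GB left
tape 1: place A2 (153 GB), 75 GB left
tape 2: place A3 (172 GB), 228 GB left
tape 2: place A4 (148 GB), 80 GB left
tape 3: place A5 (151 GB), 249 GB left
tape 3: place A6 (146 GB), 103 GB left
tape 4: place A7 (169 GB), 231 GB left
tape 4: place A8 (160 GB), 71 GB left
tape 5: place A9 (153 GB), 247 GB left
tape 5: place A10 (164 GB), 83 GB left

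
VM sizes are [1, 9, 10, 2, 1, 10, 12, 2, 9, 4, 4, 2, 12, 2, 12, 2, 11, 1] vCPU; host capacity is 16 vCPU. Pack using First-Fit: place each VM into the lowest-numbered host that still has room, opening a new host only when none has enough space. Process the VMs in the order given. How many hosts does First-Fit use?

8 hosts

Put 1 vCPU in host 1; 15 vCPU remain.
Put 9 vCPU in host 1; 6 vCPU remain.
Put 10 vCPU in host 2; 6 vCPU remain.
Put 2 vCPU in host 1; 4 vCPU remain.
Put 1 vCPU in host 1; 3 vCPU remain.
Put 10 vCPU in host 3; 6 vCPU remain.
Put 12 vCPU in host 4; 4 vCPU remain.
Put 2 vCPU in host 1; 1 vCPU remain.
Put 9 vCPU in host 5; 7 vCPU remain.
Put 4 vCPU in host 2; 2 vCPU remain.
Put 4 vCPU in host 3; 2 vCPU remain.
Put 2 vCPU in host 2; 0 vCPU remain.
Put 12 vCPU in host 6; 4 vCPU remain.
Put 2 vCPU in host 3; 0 vCPU remain.
Put 12 vCPU in host 7; 4 vCPU remain.
Put 2 vCPU in host 4; 2 vCPU remain.
Put 11 vCPU in host 8; 5 vCPU remain.
Put 1 vCPU in host 1; 0 vCPU remain.
Final hosts: [1,9,2,1,2,1] [10,4,2] [10,4,2] [12,2] [9] [12] [12] [11].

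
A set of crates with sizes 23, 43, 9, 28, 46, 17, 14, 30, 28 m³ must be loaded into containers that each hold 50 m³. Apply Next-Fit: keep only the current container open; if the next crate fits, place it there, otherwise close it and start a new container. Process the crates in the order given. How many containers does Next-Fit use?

Put 23 m³ in container 1; 27 m³ remain.
Put 43 m³ in container 2; 7 m³ remain.
Put 9 m³ in container 3; 41 m³ remain.
Put 28 m³ in container 3; 13 m³ remain.
Put 46 m³ in container 4; 4 m³ remain.
Put 17 m³ in container 5; 33 m³ remain.
Put 14 m³ in container 5; 19 m³ remain.
Put 30 m³ in container 6; 20 m³ remain.
Put 28 m³ in container 7; 22 m³ remain.
Final containers: [23] [43] [9,28] [46] [17,14] [30] [28].

7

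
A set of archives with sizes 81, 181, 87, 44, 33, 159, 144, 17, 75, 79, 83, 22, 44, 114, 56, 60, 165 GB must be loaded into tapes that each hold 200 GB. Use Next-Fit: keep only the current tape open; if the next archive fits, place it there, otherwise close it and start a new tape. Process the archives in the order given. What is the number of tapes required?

10 tapes

tape 1: place 81 GB, 119 GB left
tape 2: place 181 GB, 19 GB left
tape 3: place 87 GB, 113 GB left
tape 3: place 44 GB, 69 GB left
tape 3: place 33 GB, 36 GB left
tape 4: place 159 GB, 41 GB left
tape 5: place 144 GB, 56 GB left
tape 5: place 17 GB, 39 GB left
tape 6: place 75 GB, 125 GB left
tape 6: place 79 GB, 46 GB left
tape 7: place 83 GB, 117 GB left
tape 7: place 22 GB, 95 GB left
tape 7: place 44 GB, 51 GB left
tape 8: place 114 GB, 86 GB left
tape 8: place 56 GB, 30 GB left
tape 9: place 60 GB, 140 GB left
tape 10: place 165 GB, 35 GB left
Final tapes: [81] [181] [87,44,33] [159] [144,17] [75,79] [83,22,44] [114,56] [60] [165].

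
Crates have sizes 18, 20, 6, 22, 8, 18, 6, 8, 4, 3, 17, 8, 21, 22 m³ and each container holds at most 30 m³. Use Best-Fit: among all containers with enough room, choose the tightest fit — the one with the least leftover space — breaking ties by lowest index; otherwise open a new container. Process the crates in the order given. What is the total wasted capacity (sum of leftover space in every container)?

29

Put 18 m³ in container 1; 12 m³ remain.
Put 20 m³ in container 2; 10 m³ remain.
Put 6 m³ in container 2; 4 m³ remain.
Put 22 m³ in container 3; 8 m³ remain.
Put 8 m³ in container 3; 0 m³ remain.
Put 18 m³ in container 4; 12 m³ remain.
Put 6 m³ in container 1; 6 m³ remain.
Put 8 m³ in container 4; 4 m³ remain.
Put 4 m³ in container 2; 0 m³ remain.
Put 3 m³ in container 4; 1 m³ remain.
Put 17 m³ in container 5; 13 m³ remain.
Put 8 m³ in container 5; 5 m³ remain.
Put 21 m³ in container 6; 9 m³ remain.
Put 22 m³ in container 7; 8 m³ remain.
7 containers × 30 m³ = 210 m³; used 181 m³; unused 29 m³.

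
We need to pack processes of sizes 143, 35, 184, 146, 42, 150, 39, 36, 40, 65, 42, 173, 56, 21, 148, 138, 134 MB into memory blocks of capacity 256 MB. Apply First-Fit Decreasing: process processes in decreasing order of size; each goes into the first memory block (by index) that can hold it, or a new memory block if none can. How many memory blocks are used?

Sorted descending: 184, 173, 150, 148, 146, 143, 138, 134, 65, 56, 42, 42, 40, 39, 36, 35, 21.
184 MB → memory block 1 (remaining 72 MB)
173 MB → memory block 2 (remaining 83 MB)
150 MB → memory block 3 (remaining 106 MB)
148 MB → memory block 4 (remaining 108 MB)
146 MB → memory block 5 (remaining 110 MB)
143 MB → memory block 6 (remaining 113 MB)
138 MB → memory block 7 (remaining 118 MB)
134 MB → memory block 8 (remaining 122 MB)
65 MB → memory block 1 (remaining 7 MB)
56 MB → memory block 2 (remaining 27 MB)
42 MB → memory block 3 (remaining 64 MB)
42 MB → memory block 3 (remaining 22 MB)
40 MB → memory block 4 (remaining 68 MB)
39 MB → memory block 4 (remaining 29 MB)
36 MB → memory block 5 (remaining 74 MB)
35 MB → memory block 5 (remaining 39 MB)
21 MB → memory block 2 (remaining 6 MB)
Final memory blocks: [184,65] [173,56,21] [150,42,42] [148,40,39] [146,36,35] [143] [138] [134].

8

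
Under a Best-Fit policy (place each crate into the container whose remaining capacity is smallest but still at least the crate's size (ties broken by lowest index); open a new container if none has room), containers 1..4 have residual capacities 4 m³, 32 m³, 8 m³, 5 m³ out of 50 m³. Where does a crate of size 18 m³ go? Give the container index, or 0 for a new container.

Containers with room: container 2 (32 m³).
Tightest fit is container 2 with 32 m³ free.

2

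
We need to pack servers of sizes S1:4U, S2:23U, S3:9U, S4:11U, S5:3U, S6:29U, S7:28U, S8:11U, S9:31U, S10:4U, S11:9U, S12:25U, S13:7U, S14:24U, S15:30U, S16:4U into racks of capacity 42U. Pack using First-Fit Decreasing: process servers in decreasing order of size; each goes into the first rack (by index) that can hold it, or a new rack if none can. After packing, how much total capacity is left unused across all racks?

42

Sorted descending: 31, 30, 29, 28, 25, 24, 23, 11, 11, 9, 9, 7, 4, 4, 4, 3.
Put 31U in rack 1; 11U remain.
Put 30U in rack 2; 12U remain.
Put 29U in rack 3; 13U remain.
Put 28U in rack 4; 14U remain.
Put 25U in rack 5; 17U remain.
Put 24U in rack 6; 18U remain.
Put 23U in rack 7; 19U remain.
Put 11U in rack 1; 0U remain.
Put 11U in rack 2; 1U remain.
Put 9U in rack 3; 4U remain.
Put 9U in rack 4; 5U remain.
Put 7U in rack 5; 10U remain.
Put 4U in rack 3; 0U remain.
Put 4U in rack 4; 1U remain.
Put 4U in rack 5; 6U remain.
Put 3U in rack 5; 3U remain.
7 racks × 42U = 294U; used 252U; unused 42U.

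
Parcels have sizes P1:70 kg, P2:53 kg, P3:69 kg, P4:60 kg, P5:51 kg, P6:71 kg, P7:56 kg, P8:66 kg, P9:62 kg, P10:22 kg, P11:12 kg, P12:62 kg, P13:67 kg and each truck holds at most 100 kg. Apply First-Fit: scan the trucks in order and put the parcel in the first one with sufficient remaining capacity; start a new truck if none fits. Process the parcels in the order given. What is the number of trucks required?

P1 (70 kg) → truck 1 (remaining 30 kg)
P2 (53 kg) → truck 2 (remaining 47 kg)
P3 (69 kg) → truck 3 (remaining 31 kg)
P4 (60 kg) → truck 4 (remaining 40 kg)
P5 (51 kg) → truck 5 (remaining 49 kg)
P6 (71 kg) → truck 6 (remaining 29 kg)
P7 (56 kg) → truck 7 (remaining 44 kg)
P8 (66 kg) → truck 8 (remaining 34 kg)
P9 (62 kg) → truck 9 (remaining 38 kg)
P10 (22 kg) → truck 1 (remaining 8 kg)
P11 (12 kg) → truck 2 (remaining 35 kg)
P12 (62 kg) → truck 10 (remaining 38 kg)
P13 (67 kg) → truck 11 (remaining 33 kg)

11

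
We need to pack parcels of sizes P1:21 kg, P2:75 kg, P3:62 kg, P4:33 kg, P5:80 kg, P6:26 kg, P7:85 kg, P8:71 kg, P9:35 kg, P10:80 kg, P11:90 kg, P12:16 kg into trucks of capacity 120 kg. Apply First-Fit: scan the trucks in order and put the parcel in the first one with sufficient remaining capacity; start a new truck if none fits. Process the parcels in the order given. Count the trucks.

Put P1 (21 kg) in truck 1; 99 kg remain.
Put P2 (75 kg) in truck 1; 24 kg remain.
Put P3 (62 kg) in truck 2; 58 kg remain.
Put P4 (33 kg) in truck 2; 25 kg remain.
Put P5 (80 kg) in truck 3; 40 kg remain.
Put P6 (26 kg) in truck 3; 14 kg remain.
Put P7 (85 kg) in truck 4; 35 kg remain.
Put P8 (71 kg) in truck 5; 49 kg remain.
Put P9 (35 kg) in truck 4; 0 kg remain.
Put P10 (80 kg) in truck 6; 40 kg remain.
Put P11 (90 kg) in truck 7; 30 kg remain.
Put P12 (16 kg) in truck 1; 8 kg remain.
Final trucks: [21,75,16] [62,33] [80,26] [85,35] [71] [80] [90].

7 trucks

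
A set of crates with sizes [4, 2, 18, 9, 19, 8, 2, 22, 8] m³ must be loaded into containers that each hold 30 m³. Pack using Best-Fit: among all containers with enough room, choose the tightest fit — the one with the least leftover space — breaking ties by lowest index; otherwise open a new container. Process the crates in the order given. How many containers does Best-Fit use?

container 1: place 4 m³, 26 m³ left
container 1: place 2 m³, 24 m³ left
container 1: place 18 m³, 6 m³ left
container 2: place 9 m³, 21 m³ left
container 2: place 19 m³, 2 m³ left
container 3: place 8 m³, 22 m³ left
container 2: place 2 m³, 0 m³ left
container 3: place 22 m³, 0 m³ left
container 4: place 8 m³, 22 m³ left
Final containers: [4,2,18] [9,19,2] [8,22] [8].

4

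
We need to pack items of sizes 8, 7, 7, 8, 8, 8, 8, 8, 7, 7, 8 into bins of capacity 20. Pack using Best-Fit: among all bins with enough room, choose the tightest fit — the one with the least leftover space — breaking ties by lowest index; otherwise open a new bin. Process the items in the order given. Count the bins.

8 → bin 1 (remaining 12)
7 → bin 1 (remaining 5)
7 → bin 2 (remaining 13)
8 → bin 2 (remaining 5)
8 → bin 3 (remaining 12)
8 → bin 3 (remaining 4)
8 → bin 4 (remaining 12)
8 → bin 4 (remaining 4)
7 → bin 5 (remaining 13)
7 → bin 5 (remaining 6)
8 → bin 6 (remaining 12)
Final bins: [8,7] [7,8] [8,8] [8,8] [7,7] [8].

6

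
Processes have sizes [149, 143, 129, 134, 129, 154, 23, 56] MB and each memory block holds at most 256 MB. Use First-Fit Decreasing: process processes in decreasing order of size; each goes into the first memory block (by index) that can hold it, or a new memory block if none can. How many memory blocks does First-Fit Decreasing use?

Sorted descending: 154, 149, 143, 134, 129, 129, 56, 23.
Put 154 MB in memory block 1; 102 MB remain.
Put 149 MB in memory block 2; 107 MB remain.
Put 143 MB in memory block 3; 113 MB remain.
Put 134 MB in memory block 4; 122 MB remain.
Put 129 MB in memory block 5; 127 MB remain.
Put 129 MB in memory block 6; 127 MB remain.
Put 56 MB in memory block 1; 46 MB remain.
Put 23 MB in memory block 1; 23 MB remain.

6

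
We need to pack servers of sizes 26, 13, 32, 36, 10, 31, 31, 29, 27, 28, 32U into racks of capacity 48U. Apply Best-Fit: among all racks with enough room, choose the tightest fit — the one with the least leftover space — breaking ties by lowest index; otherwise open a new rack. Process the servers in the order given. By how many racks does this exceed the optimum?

0

Best-Fit: [26,13] [32] [36,10] [31] [31] [29] [27] [28] [32] → 9 racks.
9 servers exceed 24U (half the capacity), and no two of those can share a rack, so at least 9 racks are needed.
So 9 is already optimal.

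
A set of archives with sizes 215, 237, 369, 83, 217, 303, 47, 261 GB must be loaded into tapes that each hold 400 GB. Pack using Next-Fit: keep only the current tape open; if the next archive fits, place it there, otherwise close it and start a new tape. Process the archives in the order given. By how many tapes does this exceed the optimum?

Next-Fit: [215] [237] [369] [83,217] [303,47] [261] → 6 tapes.
6 archives exceed 200 GB (half the capacity), and no two of those can share a tape, so at least 6 tapes are needed.
So 6 is already optimal.

0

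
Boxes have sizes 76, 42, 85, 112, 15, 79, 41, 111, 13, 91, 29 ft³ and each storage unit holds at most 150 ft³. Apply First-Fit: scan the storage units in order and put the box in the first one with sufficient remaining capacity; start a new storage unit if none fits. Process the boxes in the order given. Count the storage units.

76 ft³ → storage unit 1 (remaining 74 ft³)
42 ft³ → storage unit 1 (remaining 32 ft³)
85 ft³ → storage unit 2 (remaining 65 ft³)
112 ft³ → storage unit 3 (remaining 38 ft³)
15 ft³ → storage unit 1 (remaining 17 ft³)
79 ft³ → storage unit 4 (remaining 71 ft³)
41 ft³ → storage unit 2 (remaining 24 ft³)
111 ft³ → storage unit 5 (remaining 39 ft³)
13 ft³ → storage unit 1 (remaining 4 ft³)
91 ft³ → storage unit 6 (remaining 59 ft³)
29 ft³ → storage unit 3 (remaining 9 ft³)

6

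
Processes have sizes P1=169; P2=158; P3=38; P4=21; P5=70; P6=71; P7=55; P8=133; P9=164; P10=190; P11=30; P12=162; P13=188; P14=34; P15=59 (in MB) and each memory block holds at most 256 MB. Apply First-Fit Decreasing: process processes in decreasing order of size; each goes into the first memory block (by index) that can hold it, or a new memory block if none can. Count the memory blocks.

Sorted descending: 190, 188, 169, 164, 162, 158, 133, 71, 70, 59, 55, 38, 34, 30, 21.
190 MB → memory block 1 (remaining 66 MB)
188 MB → memory block 2 (remaining 68 MB)
169 MB → memory block 3 (remaining 87 MB)
164 MB → memory block 4 (remaining 92 MB)
162 MB → memory block 5 (remaining 94 MB)
158 MB → memory block 6 (remaining 98 MB)
133 MB → memory block 7 (remaining 123 MB)
71 MB → memory block 3 (remaining 16 MB)
70 MB → memory block 4 (remaining 22 MB)
59 MB → memory block 1 (remaining 7 MB)
55 MB → memory block 2 (remaining 13 MB)
38 MB → memory block 5 (remaining 56 MB)
34 MB → memory block 5 (remaining 22 MB)
30 MB → memory block 6 (remaining 68 MB)
21 MB → memory block 4 (remaining 1 MB)

7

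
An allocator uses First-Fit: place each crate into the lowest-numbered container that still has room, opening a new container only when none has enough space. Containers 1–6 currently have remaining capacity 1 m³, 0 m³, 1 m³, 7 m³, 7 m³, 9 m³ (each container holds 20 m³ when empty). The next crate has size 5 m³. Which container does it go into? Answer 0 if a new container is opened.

4

Containers with room: container 4 (7 m³), container 5 (7 m³), container 6 (9 m³).
The first with room is container 4.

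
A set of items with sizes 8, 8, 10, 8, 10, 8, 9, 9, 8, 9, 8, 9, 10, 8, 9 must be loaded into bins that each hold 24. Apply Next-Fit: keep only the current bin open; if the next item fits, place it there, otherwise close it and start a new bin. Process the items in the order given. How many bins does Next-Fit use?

8 bins

bin 1: place 8, 16 left
bin 1: place 8, 8 left
bin 2: place 10, 14 left
bin 2: place 8, 6 left
bin 3: place 10, 14 left
bin 3: place 8, 6 left
bin 4: place 9, 15 left
bin 4: place 9, 6 left
bin 5: place 8, 16 left
bin 5: place 9, 7 left
bin 6: place 8, 16 left
bin 6: place 9, 7 left
bin 7: place 10, 14 left
bin 7: place 8, 6 left
bin 8: place 9, 15 left
Final bins: [8,8] [10,8] [10,8] [9,9] [8,9] [8,9] [10,8] [9].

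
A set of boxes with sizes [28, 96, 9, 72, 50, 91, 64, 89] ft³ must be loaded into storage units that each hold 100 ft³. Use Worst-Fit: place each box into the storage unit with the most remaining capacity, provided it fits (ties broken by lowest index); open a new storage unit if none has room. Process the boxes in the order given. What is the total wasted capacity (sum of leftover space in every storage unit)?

storage unit 1: place 28 ft³, 72 ft³ left
storage unit 2: place 96 ft³, 4 ft³ left
storage unit 1: place 9 ft³, 63 ft³ left
storage unit 3: place 72 ft³, 28 ft³ left
storage unit 1: place 50 ft³, 13 ft³ left
storage unit 4: place 91 ft³, 9 ft³ left
storage unit 5: place 64 ft³, 36 ft³ left
storage unit 6: place 89 ft³, 11 ft³ left
6 storage units × 100 ft³ = 600 ft³; used 499 ft³; unused 101 ft³.

101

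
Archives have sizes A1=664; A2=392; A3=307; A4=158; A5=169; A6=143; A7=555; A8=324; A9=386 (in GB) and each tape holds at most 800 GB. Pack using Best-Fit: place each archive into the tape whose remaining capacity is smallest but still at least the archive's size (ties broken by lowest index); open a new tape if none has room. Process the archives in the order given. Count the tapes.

A1 (664 GB) → tape 1 (remaining 136 GB)
A2 (392 GB) → tape 2 (remaining 408 GB)
A3 (307 GB) → tape 2 (remaining 101 GB)
A4 (158 GB) → tape 3 (remaining 642 GB)
A5 (169 GB) → tape 3 (remaining 473 GB)
A6 (143 GB) → tape 3 (remaining 330 GB)
A7 (555 GB) → tape 4 (remaining 245 GB)
A8 (324 GB) → tape 3 (remaining 6 GB)
A9 (386 GB) → tape 5 (remaining 414 GB)
Final tapes: [664] [392,307] [158,169,143,324] [555] [386].

5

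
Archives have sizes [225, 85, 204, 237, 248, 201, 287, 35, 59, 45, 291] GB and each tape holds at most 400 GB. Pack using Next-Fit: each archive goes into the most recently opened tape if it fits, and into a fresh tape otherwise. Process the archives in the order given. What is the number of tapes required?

7 tapes

tape 1: place 225 GB, 175 GB left
tape 1: place 85 GB, 90 GB left
tape 2: place 204 GB, 196 GB left
tape 3: place 237 GB, 163 GB left
tape 4: place 248 GB, 152 GB left
tape 5: place 201 GB, 199 GB left
tape 6: place 287 GB, 113 GB left
tape 6: place 35 GB, 78 GB left
tape 6: place 59 GB, 19 GB left
tape 7: place 45 GB, 355 GB left
tape 7: place 291 GB, 64 GB left
Final tapes: [225,85] [204] [237] [248] [201] [287,35,59] [45,291].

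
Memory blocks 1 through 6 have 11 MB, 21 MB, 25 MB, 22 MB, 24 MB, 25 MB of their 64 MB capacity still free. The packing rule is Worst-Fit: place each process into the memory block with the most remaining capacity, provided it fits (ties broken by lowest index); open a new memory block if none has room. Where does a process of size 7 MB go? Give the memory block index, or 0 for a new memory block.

Memory blocks with room: memory block 1 (11 MB), memory block 2 (21 MB), memory block 3 (25 MB), memory block 4 (22 MB), memory block 5 (24 MB), memory block 6 (25 MB).
Most room is memory block 3 with 25 MB free.

3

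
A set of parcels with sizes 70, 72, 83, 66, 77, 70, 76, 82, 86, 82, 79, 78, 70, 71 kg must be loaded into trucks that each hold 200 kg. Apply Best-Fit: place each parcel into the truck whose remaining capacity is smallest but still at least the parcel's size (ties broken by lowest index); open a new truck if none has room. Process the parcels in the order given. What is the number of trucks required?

truck 1: place 70 kg, 130 kg left
truck 1: place 72 kg, 58 kg left
truck 2: place 83 kg, 117 kg left
truck 2: place 66 kg, 51 kg left
truck 3: place 77 kg, 123 kg left
truck 3: place 70 kg, 53 kg left
truck 4: place 76 kg, 124 kg left
truck 4: place 82 kg, 42 kg left
truck 5: place 86 kg, 114 kg left
truck 5: place 82 kg, 32 kg left
truck 6: place 79 kg, 121 kg left
truck 6: place 78 kg, 43 kg left
truck 7: place 70 kg, 130 kg left
truck 7: place 71 kg, 59 kg left

7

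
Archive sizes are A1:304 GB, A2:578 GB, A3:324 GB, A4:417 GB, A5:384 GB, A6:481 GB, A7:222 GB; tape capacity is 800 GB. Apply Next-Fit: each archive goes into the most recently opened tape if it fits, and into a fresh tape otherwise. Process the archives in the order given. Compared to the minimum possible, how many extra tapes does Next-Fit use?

Next-Fit: [304] [578] [324,417] [384] [481,222] → 5 tapes.
Total size 2710 GB; any packing needs at least ⌈2710/800⌉ = 4 tapes.
An optimal packing achieves that bound: [578,222] [481,304] [417,324] [384] → 4 tapes.
Excess: 5 − 4 = 1.

1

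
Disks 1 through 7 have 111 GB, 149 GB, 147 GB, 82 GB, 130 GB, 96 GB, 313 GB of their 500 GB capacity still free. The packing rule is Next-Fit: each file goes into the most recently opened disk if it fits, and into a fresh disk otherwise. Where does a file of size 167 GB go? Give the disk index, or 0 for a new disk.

7

Next-Fit only looks at disk 7, which has 313 GB free.
167 GB fits there.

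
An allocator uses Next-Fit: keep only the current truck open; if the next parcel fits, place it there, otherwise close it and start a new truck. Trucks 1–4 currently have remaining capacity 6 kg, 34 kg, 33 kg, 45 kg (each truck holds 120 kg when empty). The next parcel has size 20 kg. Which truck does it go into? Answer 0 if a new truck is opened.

Next-Fit only looks at truck 4, which has 45 kg free.
20 kg fits there.

4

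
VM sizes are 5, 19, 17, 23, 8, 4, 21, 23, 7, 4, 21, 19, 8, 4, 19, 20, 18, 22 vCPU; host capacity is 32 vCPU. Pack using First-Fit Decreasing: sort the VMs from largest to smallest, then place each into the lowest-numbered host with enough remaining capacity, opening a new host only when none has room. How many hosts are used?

11

Sorted descending: 23, 23, 22, 21, 21, 20, 19, 19, 19, 18, 17, 8, 8, 7, 5, 4, 4, 4.
host 1: place 23 vCPU, 9 vCPU left
host 2: place 23 vCPU, 9 vCPU left
host 3: place 22 vCPU, 10 vCPU left
host 4: place 21 vCPU, 11 vCPU left
host 5: place 21 vCPU, 11 vCPU left
host 6: place 20 vCPU, 12 vCPU left
host 7: place 19 vCPU, 13 vCPU left
host 8: place 19 vCPU, 13 vCPU left
host 9: place 19 vCPU, 13 vCPU left
host 10: place 18 vCPU, 14 vCPU left
host 11: place 17 vCPU, 15 vCPU left
host 1: place 8 vCPU, 1 vCPU left
host 2: place 8 vCPU, 1 vCPU left
host 3: place 7 vCPU, 3 vCPU left
host 4: place 5 vCPU, 6 vCPU left
host 4: place 4 vCPU, 2 vCPU left
host 5: place 4 vCPU, 7 vCPU left
host 5: place 4 vCPU, 3 vCPU left
Final hosts: [23,8] [23,8] [22,7] [21,5,4] [21,4,4] [20] [19] [19] [19] [18] [17].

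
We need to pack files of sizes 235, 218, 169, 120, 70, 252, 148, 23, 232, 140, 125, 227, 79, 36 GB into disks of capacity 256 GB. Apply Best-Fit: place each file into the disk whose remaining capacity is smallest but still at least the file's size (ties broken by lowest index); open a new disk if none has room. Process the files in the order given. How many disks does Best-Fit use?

235 GB → disk 1 (remaining 21 GB)
218 GB → disk 2 (remaining 38 GB)
169 GB → disk 3 (remaining 87 GB)
120 GB → disk 4 (remaining 136 GB)
70 GB → disk 3 (remaining 17 GB)
252 GB → disk 5 (remaining 4 GB)
148 GB → disk 6 (remaining 108 GB)
23 GB → disk 2 (remaining 15 GB)
232 GB → disk 7 (remaining 24 GB)
140 GB → disk 8 (remaining 116 GB)
125 GB → disk 4 (remaining 11 GB)
227 GB → disk 9 (remaining 29 GB)
79 GB → disk 6 (remaining 29 GB)
36 GB → disk 8 (remaining 80 GB)
Final disks: [235] [218,23] [169,70] [120,125] [252] [148,79] [232] [140,36] [227].

9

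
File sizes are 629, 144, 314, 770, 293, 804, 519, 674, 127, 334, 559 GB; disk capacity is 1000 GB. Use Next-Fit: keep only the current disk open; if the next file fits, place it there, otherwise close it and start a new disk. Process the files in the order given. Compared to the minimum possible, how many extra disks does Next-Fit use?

Next-Fit: [629,144] [314] [770] [293] [804] [519] [674,127] [334,559] → 8 disks.
Total size 5167 GB; any packing needs at least ⌈5167/1000⌉ = 6 disks.
An optimal packing achieves that bound: [804,144] [770,127] [674,314] [629,334] [559,293] [519] → 6 disks.
Excess: 8 − 6 = 2.

2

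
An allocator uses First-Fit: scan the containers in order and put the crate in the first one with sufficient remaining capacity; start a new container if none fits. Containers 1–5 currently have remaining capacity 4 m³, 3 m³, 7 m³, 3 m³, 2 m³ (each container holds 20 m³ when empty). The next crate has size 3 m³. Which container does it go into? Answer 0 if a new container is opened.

1

Containers with room: container 1 (4 m³), container 2 (3 m³), container 3 (7 m³), container 4 (3 m³).
The first with room is container 1.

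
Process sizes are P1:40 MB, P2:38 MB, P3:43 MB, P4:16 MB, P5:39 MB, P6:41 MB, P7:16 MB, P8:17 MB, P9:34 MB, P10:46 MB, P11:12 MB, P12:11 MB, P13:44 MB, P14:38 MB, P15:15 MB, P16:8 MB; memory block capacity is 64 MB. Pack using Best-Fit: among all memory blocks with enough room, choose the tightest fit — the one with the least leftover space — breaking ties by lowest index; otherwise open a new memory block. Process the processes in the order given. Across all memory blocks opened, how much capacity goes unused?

118

P1 (40 MB) → memory block 1 (remaining 24 MB)
P2 (38 MB) → memory block 2 (remaining 26 MB)
P3 (43 MB) → memory block 3 (remaining 21 MB)
P4 (16 MB) → memory block 3 (remaining 5 MB)
P5 (39 MB) → memory block 4 (remaining 25 MB)
P6 (41 MB) → memory block 5 (remaining 23 MB)
P7 (16 MB) → memory block 5 (remaining 7 MB)
P8 (17 MB) → memory block 1 (remaining 7 MB)
P9 (34 MB) → memory block 6 (remaining 30 MB)
P10 (46 MB) → memory block 7 (remaining 18 MB)
P11 (12 MB) → memory block 7 (remaining 6 MB)
P12 (11 MB) → memory block 4 (remaining 14 MB)
P13 (44 MB) → memory block 8 (remaining 20 MB)
P14 (38 MB) → memory block 9 (remaining 26 MB)
P15 (15 MB) → memory block 8 (remaining 5 MB)
P16 (8 MB) → memory block 4 (remaining 6 MB)
9 memory blocks × 64 MB = 576 MB; used 458 MB; unused 118 MB.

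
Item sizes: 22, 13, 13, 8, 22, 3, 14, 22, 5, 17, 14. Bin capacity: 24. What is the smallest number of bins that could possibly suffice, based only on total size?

Total size = 22 + 13 + 13 + 8 + 22 + 3 + 14 + 22 + 5 + 17 + 14 = 153.
⌈153 / 24⌉ = 7.

7 bins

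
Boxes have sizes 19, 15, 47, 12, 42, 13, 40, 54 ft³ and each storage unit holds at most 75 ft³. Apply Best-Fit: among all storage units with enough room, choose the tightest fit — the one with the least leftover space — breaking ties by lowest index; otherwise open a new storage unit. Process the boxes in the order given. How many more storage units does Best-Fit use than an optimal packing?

Best-Fit: [19,15,40] [47,12,13] [42] [54] → 4 storage units.
Total size 242 ft³; any packing needs at least ⌈242/75⌉ = 4 storage units.
So 4 is already optimal.

0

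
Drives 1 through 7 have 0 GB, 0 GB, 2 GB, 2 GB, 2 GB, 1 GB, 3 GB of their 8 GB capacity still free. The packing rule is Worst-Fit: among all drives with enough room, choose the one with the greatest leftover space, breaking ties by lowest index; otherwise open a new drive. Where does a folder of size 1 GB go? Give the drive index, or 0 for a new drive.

7

Drives with room: drive 3 (2 GB), drive 4 (2 GB), drive 5 (2 GB), drive 6 (1 GB), drive 7 (3 GB).
Most room is drive 7 with 3 GB free.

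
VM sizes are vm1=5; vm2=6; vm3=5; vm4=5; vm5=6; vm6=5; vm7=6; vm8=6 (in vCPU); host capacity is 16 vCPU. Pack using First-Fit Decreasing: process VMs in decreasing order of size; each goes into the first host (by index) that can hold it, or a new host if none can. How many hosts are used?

Sorted descending: 6, 6, 6, 6, 5, 5, 5, 5.
Put 6 vCPU in host 1; 10 vCPU remain.
Put 6 vCPU in host 1; 4 vCPU remain.
Put 6 vCPU in host 2; 10 vCPU remain.
Put 6 vCPU in host 2; 4 vCPU remain.
Put 5 vCPU in host 3; 11 vCPU remain.
Put 5 vCPU in host 3; 6 vCPU remain.
Put 5 vCPU in host 3; 1 vCPU remain.
Put 5 vCPU in host 4; 11 vCPU remain.
Final hosts: [6,6] [6,6] [5,5,5] [5].

4 hosts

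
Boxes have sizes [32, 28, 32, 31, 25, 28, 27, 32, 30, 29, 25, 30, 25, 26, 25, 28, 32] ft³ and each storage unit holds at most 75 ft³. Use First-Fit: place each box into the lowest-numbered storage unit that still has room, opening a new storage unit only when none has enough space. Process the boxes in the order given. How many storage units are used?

9

Put 32 ft³ in storage unit 1; 43 ft³ remain.
Put 28 ft³ in storage unit 1; 15 ft³ remain.
Put 32 ft³ in storage unit 2; 43 ft³ remain.
Put 31 ft³ in storage unit 2; 12 ft³ remain.
Put 25 ft³ in storage unit 3; 50 ft³ remain.
Put 28 ft³ in storage unit 3; 22 ft³ remain.
Put 27 ft³ in storage unit 4; 48 ft³ remain.
Put 32 ft³ in storage unit 4; 16 ft³ remain.
Put 30 ft³ in storage unit 5; 45 ft³ remain.
Put 29 ft³ in storage unit 5; 16 ft³ remain.
Put 25 ft³ in storage unit 6; 50 ft³ remain.
Put 30 ft³ in storage unit 6; 20 ft³ remain.
Put 25 ft³ in storage unit 7; 50 ft³ remain.
Put 26 ft³ in storage unit 7; 24 ft³ remain.
Put 25 ft³ in storage unit 8; 50 ft³ remain.
Put 28 ft³ in storage unit 8; 22 ft³ remain.
Put 32 ft³ in storage unit 9; 43 ft³ remain.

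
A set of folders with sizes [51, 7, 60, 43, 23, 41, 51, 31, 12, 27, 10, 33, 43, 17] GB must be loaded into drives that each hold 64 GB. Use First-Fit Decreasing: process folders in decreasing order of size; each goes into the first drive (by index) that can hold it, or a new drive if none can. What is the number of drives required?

8

Sorted descending: 60, 51, 51, 43, 43, 41, 33, 31, 27, 23, 17, 12, 10, 7.
60 GB → drive 1 (remaining 4 GB)
51 GB → drive 2 (remaining 13 GB)
51 GB → drive 3 (remaining 13 GB)
43 GB → drive 4 (remaining 21 GB)
43 GB → drive 5 (remaining 21 GB)
41 GB → drive 6 (remaining 23 GB)
33 GB → drive 7 (remaining 31 GB)
31 GB → drive 7 (remaining 0 GB)
27 GB → drive 8 (remaining 37 GB)
23 GB → drive 6 (remaining 0 GB)
17 GB → drive 4 (remaining 4 GB)
12 GB → drive 2 (remaining 1 GB)
10 GB → drive 3 (remaining 3 GB)
7 GB → drive 5 (remaining 14 GB)
Final drives: [60] [51,12] [51,10] [43,17] [43,7] [41,23] [33,31] [27].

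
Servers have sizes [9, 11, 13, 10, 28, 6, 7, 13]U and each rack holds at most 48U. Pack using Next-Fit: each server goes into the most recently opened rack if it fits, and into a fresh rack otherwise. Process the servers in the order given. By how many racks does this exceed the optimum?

Next-Fit: [9,11,13,10] [28,6,7] [13] → 3 racks.
Total size 97U; any packing needs at least ⌈97/48⌉ = 3 racks.
So 3 is already optimal.

0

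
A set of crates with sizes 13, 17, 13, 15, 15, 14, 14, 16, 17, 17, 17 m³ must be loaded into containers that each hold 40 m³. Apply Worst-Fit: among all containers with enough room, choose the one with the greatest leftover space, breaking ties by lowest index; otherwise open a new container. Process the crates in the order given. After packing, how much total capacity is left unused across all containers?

13 m³ → container 1 (remaining 27 m³)
17 m³ → container 1 (remaining 10 m³)
13 m³ → container 2 (remaining 27 m³)
15 m³ → container 2 (remaining 12 m³)
15 m³ → container 3 (remaining 25 m³)
14 m³ → container 3 (remaining 11 m³)
14 m³ → container 4 (remaining 26 m³)
16 m³ → container 4 (remaining 10 m³)
17 m³ → container 5 (remaining 23 m³)
17 m³ → container 5 (remaining 6 m³)
17 m³ → container 6 (remaining 23 m³)
6 containers × 40 m³ = 240 m³; used 168 m³; unused 72 m³.

72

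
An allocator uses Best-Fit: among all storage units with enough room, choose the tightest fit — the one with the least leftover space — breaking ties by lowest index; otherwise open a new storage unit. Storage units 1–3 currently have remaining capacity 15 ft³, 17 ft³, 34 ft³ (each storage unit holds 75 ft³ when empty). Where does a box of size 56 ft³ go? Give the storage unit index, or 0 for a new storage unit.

0

No storage unit has ≥ 56 ft³ free, so a new storage unit is opened.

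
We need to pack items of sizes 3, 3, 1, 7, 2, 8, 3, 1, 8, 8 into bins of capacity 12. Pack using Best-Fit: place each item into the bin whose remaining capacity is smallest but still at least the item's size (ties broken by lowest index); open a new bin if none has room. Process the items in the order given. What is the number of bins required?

3 → bin 1 (remaining 9)
3 → bin 1 (remaining 6)
1 → bin 1 (remaining 5)
7 → bin 2 (remaining 5)
2 → bin 1 (remaining 3)
8 → bin 3 (remaining 4)
3 → bin 1 (remaining 0)
1 → bin 3 (remaining 3)
8 → bin 4 (remaining 4)
8 → bin 5 (remaining 4)
Final bins: [3,3,1,2,3] [7] [8,1] [8] [8].

5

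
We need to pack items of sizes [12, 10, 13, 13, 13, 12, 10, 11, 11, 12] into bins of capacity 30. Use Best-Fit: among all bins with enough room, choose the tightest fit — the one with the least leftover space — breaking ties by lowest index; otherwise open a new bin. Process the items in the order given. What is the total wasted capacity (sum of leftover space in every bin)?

33

bin 1: place 12, 18 left
bin 1: place 10, 8 left
bin 2: place 13, 17 left
bin 2: place 13, 4 left
bin 3: place 13, 17 left
bin 3: place 12, 5 left
bin 4: place 10, 20 left
bin 4: place 11, 9 left
bin 5: place 11, 19 left
bin 5: place 12, 7 left
5 bins × 30 = 150; used 117; unused 33.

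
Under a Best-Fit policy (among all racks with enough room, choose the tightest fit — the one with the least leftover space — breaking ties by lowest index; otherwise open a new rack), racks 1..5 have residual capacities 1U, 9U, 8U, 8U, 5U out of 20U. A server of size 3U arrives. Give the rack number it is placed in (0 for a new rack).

5

Racks with room: rack 2 (9U), rack 3 (8U), rack 4 (8U), rack 5 (5U).
Tightest fit is rack 5 with 5U free.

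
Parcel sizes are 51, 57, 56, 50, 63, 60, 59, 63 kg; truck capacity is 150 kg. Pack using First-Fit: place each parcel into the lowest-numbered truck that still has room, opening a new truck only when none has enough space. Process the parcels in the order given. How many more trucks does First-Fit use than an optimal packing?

First-Fit: [51,57] [56,50] [63,60] [59,63] → 4 trucks.
Total size 459 kg; any packing needs at least ⌈459/150⌉ = 4 trucks.
So 4 is already optimal.

0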